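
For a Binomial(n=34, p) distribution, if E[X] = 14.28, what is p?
p = 0.42

For a Binomial(n, p) distribution:
E[X] = n × p

Given n = 34 and E[X] = 14.28:
14.28 = 34 × p
p = 14.28 / 34 = 0.42

Verification: Binomial(34, 0.42) has E[X] = 14.28 ✓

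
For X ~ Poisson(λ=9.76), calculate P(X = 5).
0.042595

We have X ~ Poisson(λ=9.76).

For a Poisson distribution, the PMF gives us the probability of each outcome.

Using the PMF formula:
P(X = 5) = 0.042595

Rounded to 4 decimal places: 0.0426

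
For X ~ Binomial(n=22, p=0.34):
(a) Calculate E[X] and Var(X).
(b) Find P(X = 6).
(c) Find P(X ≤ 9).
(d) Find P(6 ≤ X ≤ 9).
(a) E[X] = 7.4800, Var(X) = 4.9368
(b) P(X = 6) = 0.149414
(c) P(X ≤ 9) = 0.819471
(d) P(6 ≤ X ≤ 9) = 0.631460

We have X ~ Binomial(n=22, p=0.34).

(a) Moments:
E[X] = 7.4800
Var(X) = 4.9368
σ = √Var(X) = 2.2219

(b) Point probability using PMF:
P(X = 6) = 0.149414

(c) Cumulative probability using CDF:
P(X ≤ 9) = F(9) = 0.819471

(d) Range probability:
P(6 ≤ X ≤ 9) = P(X ≤ 9) - P(X ≤ 5)
                   = F(9) - F(5)
                   = 0.819471 - 0.188012
                   = 0.631460

This means approximately 63.1% of outcomes fall in the interval [6, 9].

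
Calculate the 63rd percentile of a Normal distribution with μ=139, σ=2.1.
139.6969

We have X ~ Normal(μ=139, σ=2.1).

We want to find x such that P(X ≤ x) = 0.63.

This is the 63rd percentile, which means 63% of values fall below this point.

Using the inverse CDF (quantile function):
x = F⁻¹(0.63) = 139.6969

Verification: P(X ≤ 139.6969) = 0.63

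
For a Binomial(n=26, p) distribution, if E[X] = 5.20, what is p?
p = 0.2

For a Binomial(n, p) distribution:
E[X] = n × p

Given n = 26 and E[X] = 5.20:
5.20 = 26 × p
p = 5.20 / 26 = 0.2

Verification: Binomial(26, 0.2) has E[X] = 5.20 ✓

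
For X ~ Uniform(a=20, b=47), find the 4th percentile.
21.0800

We have X ~ Uniform(a=20, b=47).

We want to find x such that P(X ≤ x) = 0.04.

This is the 4th percentile, which means 4% of values fall below this point.

Using the inverse CDF (quantile function):
x = F⁻¹(0.04) = 21.0800

Verification: P(X ≤ 21.0800) = 0.04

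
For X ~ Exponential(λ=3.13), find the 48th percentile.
0.2089

We have X ~ Exponential(λ=3.13).

We want to find x such that P(X ≤ x) = 0.48.

This is the 48th percentile, which means 48% of values fall below this point.

Using the inverse CDF (quantile function):
x = F⁻¹(0.48) = 0.2089

Verification: P(X ≤ 0.2089) = 0.48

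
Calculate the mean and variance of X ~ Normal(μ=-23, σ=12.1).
E[X] = -23.0000, Var(X) = 146.4100

We have X ~ Normal(μ=-23, σ=12.1).

For a Normal distribution with μ=-23, σ=12.1:

Expected value:
E[X] = -23.0000

Variance:
Var(X) = 146.4100

Standard deviation:
σ = √Var(X) = 12.1000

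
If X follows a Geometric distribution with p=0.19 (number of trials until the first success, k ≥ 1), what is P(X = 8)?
0.043466

We have X ~ Geometric(p=0.19) (number of trials until the first success, k ≥ 1).

For a Geometric distribution, the PMF gives us the probability of each outcome.

Using the PMF formula:
P(X = 8) = 0.043466

Rounded to 4 decimal places: 0.0435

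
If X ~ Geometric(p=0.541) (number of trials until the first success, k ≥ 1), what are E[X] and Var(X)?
E[X] = 1.8484, Var(X) = 1.5683

We have X ~ Geometric(p=0.541) (number of trials until the first success, k ≥ 1).

For a Geometric distribution with p=0.541 (number of trials until the first success, k ≥ 1):

Expected value:
E[X] = 1.8484

Variance:
Var(X) = 1.5683

Standard deviation:
σ = √Var(X) = 1.2523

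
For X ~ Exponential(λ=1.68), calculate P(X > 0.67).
0.324458

We have X ~ Exponential(λ=1.68).

P(X > 0.67) = 1 - P(X ≤ 0.67)
                = 1 - F(0.67)
                = 1 - 0.675542
                = 0.324458

So there's approximately a 32.4% chance that X exceeds 0.67.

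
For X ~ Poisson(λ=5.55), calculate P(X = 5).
0.170588

We have X ~ Poisson(λ=5.55).

For a Poisson distribution, the PMF gives us the probability of each outcome.

Using the PMF formula:
P(X = 5) = 0.170588

Rounded to 4 decimal places: 0.1706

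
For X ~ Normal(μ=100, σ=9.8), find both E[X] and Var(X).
E[X] = 100.0000, Var(X) = 96.0400

We have X ~ Normal(μ=100, σ=9.8).

For a Normal distribution with μ=100, σ=9.8:

Expected value:
E[X] = 100.0000

Variance:
Var(X) = 96.0400

Standard deviation:
σ = √Var(X) = 9.8000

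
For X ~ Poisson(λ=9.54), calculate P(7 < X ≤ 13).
0.631113

We have X ~ Poisson(λ=9.54).

To find P(7 < X ≤ 13), we use:
P(7 < X ≤ 13) = P(X ≤ 13) - P(X ≤ 7)
                 = F(13) - F(7)
                 = 0.895650 - 0.264536
                 = 0.631113

So there's approximately a 63.1% chance that X falls in this range.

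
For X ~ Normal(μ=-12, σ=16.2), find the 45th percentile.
-14.0357

We have X ~ Normal(μ=-12, σ=16.2).

We want to find x such that P(X ≤ x) = 0.45.

This is the 45th percentile, which means 45% of values fall below this point.

Using the inverse CDF (quantile function):
x = F⁻¹(0.45) = -14.0357

Verification: P(X ≤ -14.0357) = 0.45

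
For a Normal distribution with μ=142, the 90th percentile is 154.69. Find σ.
σ = 9.9021

For X ~ Normal(μ, σ), the p-th percentile satisfies x = μ + z_p × σ,
where z_p = Φ⁻¹(p) is the standard normal quantile.

Step 1: z_{0.9} = Φ⁻¹(0.9) = 1.2816

Step 2: Solve for σ:
154.69 = 142 + 1.2816 × σ
σ = (154.69 - 142) / 1.2816
σ = 12.69 / 1.2816
σ = 9.9021

Verification: μ + z × σ = 142 + 1.2816 × 9.9021 = 154.69 ✓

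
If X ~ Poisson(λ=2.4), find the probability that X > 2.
0.430291

We have X ~ Poisson(λ=2.4).

P(X > 2) = 1 - P(X ≤ 2)
                = 1 - F(2)
                = 1 - 0.569709
                = 0.430291

So there's approximately a 43.0% chance that X exceeds 2.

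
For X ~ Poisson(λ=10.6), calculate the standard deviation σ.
3.2558

We have X ~ Poisson(λ=10.6).

For a Poisson distribution with λ=10.6:
σ = √Var(X) = 3.2558

The standard deviation is the square root of the variance.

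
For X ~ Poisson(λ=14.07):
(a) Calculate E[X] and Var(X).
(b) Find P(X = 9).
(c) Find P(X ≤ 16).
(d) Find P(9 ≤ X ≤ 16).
(a) E[X] = 14.0700, Var(X) = 14.0700
(b) P(X = 9) = 0.046170
(c) P(X ≤ 16) = 0.749829
(d) P(9 ≤ X ≤ 16) = 0.689872

We have X ~ Poisson(λ=14.07).

(a) Moments:
E[X] = 14.0700
Var(X) = 14.0700
σ = √Var(X) = 3.7510

(b) Point probability using PMF:
P(X = 9) = 0.046170

(c) Cumulative probability using CDF:
P(X ≤ 16) = F(16) = 0.749829

(d) Range probability:
P(9 ≤ X ≤ 16) = P(X ≤ 16) - P(X ≤ 8)
                   = F(16) - F(8)
                   = 0.749829 - 0.059956
                   = 0.689872

This means approximately 69.0% of outcomes fall in the interval [9, 16].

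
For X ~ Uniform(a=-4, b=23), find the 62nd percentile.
12.7400

We have X ~ Uniform(a=-4, b=23).

We want to find x such that P(X ≤ x) = 0.62.

This is the 62nd percentile, which means 62% of values fall below this point.

Using the inverse CDF (quantile function):
x = F⁻¹(0.62) = 12.7400

Verification: P(X ≤ 12.7400) = 0.62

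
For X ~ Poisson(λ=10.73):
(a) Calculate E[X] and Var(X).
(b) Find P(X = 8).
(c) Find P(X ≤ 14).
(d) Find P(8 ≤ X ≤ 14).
(a) E[X] = 10.7300, Var(X) = 10.7300
(b) P(X = 8) = 0.095345
(c) P(X ≤ 14) = 0.872955
(d) P(8 ≤ X ≤ 14) = 0.711456

We have X ~ Poisson(λ=10.73).

(a) Moments:
E[X] = 10.7300
Var(X) = 10.7300
σ = √Var(X) = 3.2757

(b) Point probability using PMF:
P(X = 8) = 0.095345

(c) Cumulative probability using CDF:
P(X ≤ 14) = F(14) = 0.872955

(d) Range probability:
P(8 ≤ X ≤ 14) = P(X ≤ 14) - P(X ≤ 7)
                   = F(14) - F(7)
                   = 0.872955 - 0.161499
                   = 0.711456

This means approximately 71.1% of outcomes fall in the interval [8, 14].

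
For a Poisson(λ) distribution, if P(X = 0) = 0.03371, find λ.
λ = 3.3900

For a Poisson(λ) distribution, the PMF at 0 is:
P(X = 0) = λ^0 e^(-λ) / 0! = e^(-λ)

Given P(X = 0) = 0.03371:
e^(-λ) = 0.03371
-λ = ln(0.03371)
λ = -ln(0.03371) = 3.3900

Verification: e^(-3.3900) = 0.03371 ✓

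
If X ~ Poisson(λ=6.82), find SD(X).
2.6115

We have X ~ Poisson(λ=6.82).

For a Poisson distribution with λ=6.82:
σ = √Var(X) = 2.6115

The standard deviation is the square root of the variance.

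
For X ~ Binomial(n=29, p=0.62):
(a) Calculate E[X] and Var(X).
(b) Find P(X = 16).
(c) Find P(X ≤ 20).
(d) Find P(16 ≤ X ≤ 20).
(a) E[X] = 17.9800, Var(X) = 6.8324
(b) P(X = 16) = 0.111453
(c) P(X ≤ 20) = 0.832175
(d) P(16 ≤ X ≤ 20) = 0.661200

We have X ~ Binomial(n=29, p=0.62).

(a) Moments:
E[X] = 17.9800
Var(X) = 6.8324
σ = √Var(X) = 2.6139

(b) Point probability using PMF:
P(X = 16) = 0.111453

(c) Cumulative probability using CDF:
P(X ≤ 20) = F(20) = 0.832175

(d) Range probability:
P(16 ≤ X ≤ 20) = P(X ≤ 20) - P(X ≤ 15)
                   = F(20) - F(15)
                   = 0.832175 - 0.170976
                   = 0.661200

This means approximately 66.1% of outcomes fall in the interval [16, 20].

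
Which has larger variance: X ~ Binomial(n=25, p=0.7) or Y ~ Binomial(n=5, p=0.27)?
X has larger variance (5.2500 > 0.9855)

Compute the variance for each distribution:

X ~ Binomial(n=25, p=0.7):
Var(X) = 5.2500

Y ~ Binomial(n=5, p=0.27):
Var(Y) = 0.9855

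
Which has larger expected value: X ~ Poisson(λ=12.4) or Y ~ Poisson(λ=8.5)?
X has larger mean (12.4000 > 8.5000)

Compute the expected value for each distribution:

X ~ Poisson(λ=12.4):
E[X] = 12.4000

Y ~ Poisson(λ=8.5):
E[Y] = 8.5000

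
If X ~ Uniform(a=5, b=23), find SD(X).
5.1962

We have X ~ Uniform(a=5, b=23).

For a Uniform distribution with a=5, b=23:
σ = √Var(X) = 5.1962

The standard deviation is the square root of the variance.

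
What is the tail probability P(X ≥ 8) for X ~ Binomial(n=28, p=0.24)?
0.352568

We have X ~ Binomial(n=28, p=0.24).

For discrete distributions, P(X ≥ 8) = 1 - P(X ≤ 7).

P(X ≤ 7) = 0.647432
P(X ≥ 8) = 1 - 0.647432 = 0.352568

So there's approximately a 35.3% chance that X is at least 8.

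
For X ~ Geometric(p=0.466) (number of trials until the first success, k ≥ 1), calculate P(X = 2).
0.248844

We have X ~ Geometric(p=0.466) (number of trials until the first success, k ≥ 1).

For a Geometric distribution, the PMF gives us the probability of each outcome.

Using the PMF formula:
P(X = 2) = 0.248844

Rounded to 4 decimal places: 0.2488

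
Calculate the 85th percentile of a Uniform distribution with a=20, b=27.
25.9500

We have X ~ Uniform(a=20, b=27).

We want to find x such that P(X ≤ x) = 0.85.

This is the 85th percentile, which means 85% of values fall below this point.

Using the inverse CDF (quantile function):
x = F⁻¹(0.85) = 25.9500

Verification: P(X ≤ 25.9500) = 0.85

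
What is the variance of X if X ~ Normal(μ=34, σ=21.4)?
457.9600

We have X ~ Normal(μ=34, σ=21.4).

For a Normal distribution with μ=34, σ=21.4:
Var(X) = 457.9600

The variance measures the spread of the distribution around the mean.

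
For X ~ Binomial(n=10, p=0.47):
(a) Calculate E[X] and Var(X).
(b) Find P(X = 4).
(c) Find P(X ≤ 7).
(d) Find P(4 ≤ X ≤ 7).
(a) E[X] = 4.7000, Var(X) = 2.4910
(b) P(X = 4) = 0.227126
(c) P(X ≤ 7) = 0.963444
(d) P(4 ≤ X ≤ 7) = 0.737943

We have X ~ Binomial(n=10, p=0.47).

(a) Moments:
E[X] = 4.7000
Var(X) = 2.4910
σ = √Var(X) = 1.5783

(b) Point probability using PMF:
P(X = 4) = 0.227126

(c) Cumulative probability using CDF:
P(X ≤ 7) = F(7) = 0.963444

(d) Range probability:
P(4 ≤ X ≤ 7) = P(X ≤ 7) - P(X ≤ 3)
                   = F(7) - F(3)
                   = 0.963444 - 0.225501
                   = 0.737943

This means approximately 73.8% of outcomes fall in the interval [4, 7].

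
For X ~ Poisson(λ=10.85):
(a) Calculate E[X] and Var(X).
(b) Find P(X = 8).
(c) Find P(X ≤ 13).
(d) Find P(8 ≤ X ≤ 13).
(a) E[X] = 10.8500, Var(X) = 10.8500
(b) P(X = 8) = 0.092432
(c) P(X ≤ 13) = 0.794987
(d) P(8 ≤ X ≤ 13) = 0.641842

We have X ~ Poisson(λ=10.85).

(a) Moments:
E[X] = 10.8500
Var(X) = 10.8500
σ = √Var(X) = 3.2939

(b) Point probability using PMF:
P(X = 8) = 0.092432

(c) Cumulative probability using CDF:
P(X ≤ 13) = F(13) = 0.794987

(d) Range probability:
P(8 ≤ X ≤ 13) = P(X ≤ 13) - P(X ≤ 7)
                   = F(13) - F(7)
                   = 0.794987 - 0.153145
                   = 0.641842

This means approximately 64.2% of outcomes fall in the interval [8, 13].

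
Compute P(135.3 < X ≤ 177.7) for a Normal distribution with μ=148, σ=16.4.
0.745578

We have X ~ Normal(μ=148, σ=16.4).

To find P(135.3 < X ≤ 177.7), we use:
P(135.3 < X ≤ 177.7) = P(X ≤ 177.7) - P(X ≤ 135.3)
                 = F(177.7) - F(135.3)
                 = 0.964928 - 0.219350
                 = 0.745578

So there's approximately a 74.6% chance that X falls in this range.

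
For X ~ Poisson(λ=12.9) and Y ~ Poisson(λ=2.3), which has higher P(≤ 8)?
Y has higher probability (P(Y ≤ 8) = 0.9994 > P(X ≤ 8) = 0.1044)

Compute P(≤ 8) for each distribution:

X ~ Poisson(λ=12.9):
P(X ≤ 8) = 0.1044

Y ~ Poisson(λ=2.3):
P(Y ≤ 8) = 0.9994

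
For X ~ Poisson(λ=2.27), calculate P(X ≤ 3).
0.805418

We have X ~ Poisson(λ=2.27).

The CDF gives us P(X ≤ k).

Using the CDF:
P(X ≤ 3) = 0.805418

This means there's approximately a 80.5% chance that X is at most 3.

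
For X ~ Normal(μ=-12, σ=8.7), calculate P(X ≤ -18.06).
0.243042

We have X ~ Normal(μ=-12, σ=8.7).

The CDF gives us P(X ≤ k).

Using the CDF:
P(X ≤ -18.06) = 0.243042

This means there's approximately a 24.3% chance that X is at most -18.06.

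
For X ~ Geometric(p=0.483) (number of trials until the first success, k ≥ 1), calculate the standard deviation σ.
1.4887

We have X ~ Geometric(p=0.483) (number of trials until the first success, k ≥ 1).

For a Geometric distribution with p=0.483 (number of trials until the first success, k ≥ 1):
σ = √Var(X) = 1.4887

The standard deviation is the square root of the variance.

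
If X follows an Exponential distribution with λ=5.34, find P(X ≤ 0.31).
0.808984

We have X ~ Exponential(λ=5.34).

The CDF gives us P(X ≤ k).

Using the CDF:
P(X ≤ 0.31) = 0.808984

This means there's approximately a 80.9% chance that X is at most 0.31.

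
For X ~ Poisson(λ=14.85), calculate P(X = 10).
0.051077

We have X ~ Poisson(λ=14.85).

For a Poisson distribution, the PMF gives us the probability of each outcome.

Using the PMF formula:
P(X = 10) = 0.051077

Rounded to 4 decimal places: 0.0511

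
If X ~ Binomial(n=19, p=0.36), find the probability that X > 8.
0.211625

We have X ~ Binomial(n=19, p=0.36).

P(X > 8) = 1 - P(X ≤ 8)
                = 1 - F(8)
                = 1 - 0.788375
                = 0.211625

So there's approximately a 21.2% chance that X exceeds 8.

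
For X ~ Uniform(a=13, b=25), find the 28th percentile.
16.3600

We have X ~ Uniform(a=13, b=25).

We want to find x such that P(X ≤ x) = 0.28.

This is the 28th percentile, which means 28% of values fall below this point.

Using the inverse CDF (quantile function):
x = F⁻¹(0.28) = 16.3600

Verification: P(X ≤ 16.3600) = 0.28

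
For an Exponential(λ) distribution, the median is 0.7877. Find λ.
λ = 0.8800

For X ~ Exponential(λ), the CDF is F(x) = 1 - e^(-λx).
The median m satisfies F(m) = 0.5:
1 - e^(-λm) = 0.5
e^(-λm) = 0.5
λm = ln(2)
m = ln(2) / λ

Given m = 0.7877:
λ = ln(2) / 0.7877 = 0.693147 / 0.7877 = 0.8800

Verification: ln(2) / 0.8800 = 0.7877 ✓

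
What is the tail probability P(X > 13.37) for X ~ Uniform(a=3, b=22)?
0.454211

We have X ~ Uniform(a=3, b=22).

P(X > 13.37) = 1 - P(X ≤ 13.37)
                = 1 - F(13.37)
                = 1 - 0.545789
                = 0.454211

So there's approximately a 45.4% chance that X exceeds 13.37.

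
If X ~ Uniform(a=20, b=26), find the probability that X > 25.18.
0.136667

We have X ~ Uniform(a=20, b=26).

P(X > 25.18) = 1 - P(X ≤ 25.18)
                = 1 - F(25.18)
                = 1 - 0.863333
                = 0.136667

So there's approximately a 13.7% chance that X exceeds 25.18.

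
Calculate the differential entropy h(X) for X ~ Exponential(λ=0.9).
1.1054 nats

We have X ~ Exponential(λ=0.9).

The differential entropy measures the uncertainty or information content of the distribution.

For an Exponential distribution with λ=0.9:
h(X) = 1.1054 nats

(In bits, this would be 1.5947 bits.)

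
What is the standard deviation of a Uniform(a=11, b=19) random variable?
2.3094

We have X ~ Uniform(a=11, b=19).

For a Uniform distribution with a=11, b=19:
σ = √Var(X) = 2.3094

The standard deviation is the square root of the variance.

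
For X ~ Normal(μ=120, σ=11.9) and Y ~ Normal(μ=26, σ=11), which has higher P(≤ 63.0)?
Y has higher probability (P(Y ≤ 63.0) = 0.9996 > P(X ≤ 63.0) = 0.0000)

Compute P(≤ 63.0) for each distribution:

X ~ Normal(μ=120, σ=11.9):
P(X ≤ 63.0) = 0.0000

Y ~ Normal(μ=26, σ=11):
P(Y ≤ 63.0) = 0.9996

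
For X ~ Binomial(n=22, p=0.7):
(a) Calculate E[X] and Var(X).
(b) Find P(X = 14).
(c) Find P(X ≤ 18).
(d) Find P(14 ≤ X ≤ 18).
(a) E[X] = 15.4000, Var(X) = 4.6200
(b) P(X = 14) = 0.142292
(c) P(X ≤ 18) = 0.931937
(d) P(14 ≤ X ≤ 18) = 0.745480

We have X ~ Binomial(n=22, p=0.7).

(a) Moments:
E[X] = 15.4000
Var(X) = 4.6200
σ = √Var(X) = 2.1494

(b) Point probability using PMF:
P(X = 14) = 0.142292

(c) Cumulative probability using CDF:
P(X ≤ 18) = F(18) = 0.931937

(d) Range probability:
P(14 ≤ X ≤ 18) = P(X ≤ 18) - P(X ≤ 13)
                   = F(18) - F(13)
                   = 0.931937 - 0.186457
                   = 0.745480

This means approximately 74.5% of outcomes fall in the interval [14, 18].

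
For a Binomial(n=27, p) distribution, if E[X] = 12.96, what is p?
p = 0.48

For a Binomial(n, p) distribution:
E[X] = n × p

Given n = 27 and E[X] = 12.96:
12.96 = 27 × p
p = 12.96 / 27 = 0.48

Verification: Binomial(27, 0.48) has E[X] = 12.96 ✓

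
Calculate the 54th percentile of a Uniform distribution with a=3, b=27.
15.9600

We have X ~ Uniform(a=3, b=27).

We want to find x such that P(X ≤ x) = 0.54.

This is the 54th percentile, which means 54% of values fall below this point.

Using the inverse CDF (quantile function):
x = F⁻¹(0.54) = 15.9600

Verification: P(X ≤ 15.9600) = 0.54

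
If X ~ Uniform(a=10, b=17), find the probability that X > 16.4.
0.085714

We have X ~ Uniform(a=10, b=17).

P(X > 16.4) = 1 - P(X ≤ 16.4)
                = 1 - F(16.4)
                = 1 - 0.914286
                = 0.085714

So there's approximately a 8.6% chance that X exceeds 16.4.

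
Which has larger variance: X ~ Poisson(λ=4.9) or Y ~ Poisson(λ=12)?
Y has larger variance (12.0000 > 4.9000)

Compute the variance for each distribution:

X ~ Poisson(λ=4.9):
Var(X) = 4.9000

Y ~ Poisson(λ=12):
Var(Y) = 12.0000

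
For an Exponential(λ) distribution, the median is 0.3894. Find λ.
λ = 1.7800

For X ~ Exponential(λ), the CDF is F(x) = 1 - e^(-λx).
The median m satisfies F(m) = 0.5:
1 - e^(-λm) = 0.5
e^(-λm) = 0.5
λm = ln(2)
m = ln(2) / λ

Given m = 0.3894:
λ = ln(2) / 0.3894 = 0.693147 / 0.3894 = 1.7800

Verification: ln(2) / 1.7800 = 0.3894 ✓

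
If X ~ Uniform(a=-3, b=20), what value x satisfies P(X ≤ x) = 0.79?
15.1700

We have X ~ Uniform(a=-3, b=20).

We want to find x such that P(X ≤ x) = 0.79.

This is the 79th percentile, which means 79% of values fall below this point.

Using the inverse CDF (quantile function):
x = F⁻¹(0.79) = 15.1700

Verification: P(X ≤ 15.1700) = 0.79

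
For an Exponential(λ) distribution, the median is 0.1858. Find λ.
λ = 3.7306

For X ~ Exponential(λ), the CDF is F(x) = 1 - e^(-λx).
The median m satisfies F(m) = 0.5:
1 - e^(-λm) = 0.5
e^(-λm) = 0.5
λm = ln(2)
m = ln(2) / λ

Given m = 0.1858:
λ = ln(2) / 0.1858 = 0.693147 / 0.1858 = 3.7306

Verification: ln(2) / 3.7306 = 0.1858 ✓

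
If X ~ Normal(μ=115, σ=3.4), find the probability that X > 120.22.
0.062356

We have X ~ Normal(μ=115, σ=3.4).

P(X > 120.22) = 1 - P(X ≤ 120.22)
                = 1 - F(120.22)
                = 1 - 0.937644
                = 0.062356

So there's approximately a 6.2% chance that X exceeds 120.22.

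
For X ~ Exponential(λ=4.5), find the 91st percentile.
0.5351

We have X ~ Exponential(λ=4.5).

We want to find x such that P(X ≤ x) = 0.91.

This is the 91st percentile, which means 91% of values fall below this point.

Using the inverse CDF (quantile function):
x = F⁻¹(0.91) = 0.5351

Verification: P(X ≤ 0.5351) = 0.91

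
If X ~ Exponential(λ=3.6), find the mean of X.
0.2778

We have X ~ Exponential(λ=3.6).

For an Exponential distribution with λ=3.6:
E[X] = 0.2778

This is the expected (average) value of X.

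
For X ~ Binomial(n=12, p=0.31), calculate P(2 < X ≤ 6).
0.724572

We have X ~ Binomial(n=12, p=0.31).

To find P(2 < X ≤ 6), we use:
P(2 < X ≤ 6) = P(X ≤ 6) - P(X ≤ 2)
                 = F(6) - F(2)
                 = 0.954160 - 0.229588
                 = 0.724572

So there's approximately a 72.5% chance that X falls in this range.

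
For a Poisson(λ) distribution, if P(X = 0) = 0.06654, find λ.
λ = 2.7100

For a Poisson(λ) distribution, the PMF at 0 is:
P(X = 0) = λ^0 e^(-λ) / 0! = e^(-λ)

Given P(X = 0) = 0.06654:
e^(-λ) = 0.06654
-λ = ln(0.06654)
λ = -ln(0.06654) = 2.7100

Verification: e^(-2.7100) = 0.06654 ✓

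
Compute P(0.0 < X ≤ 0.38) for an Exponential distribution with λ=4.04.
0.784587

We have X ~ Exponential(λ=4.04).

To find P(0.0 < X ≤ 0.38), we use:
P(0.0 < X ≤ 0.38) = P(X ≤ 0.38) - P(X ≤ 0.0)
                 = F(0.38) - F(0.0)
                 = 0.784587 - 0.000000
                 = 0.784587

So there's approximately a 78.5% chance that X falls in this range.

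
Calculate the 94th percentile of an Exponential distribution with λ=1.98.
1.4209

We have X ~ Exponential(λ=1.98).

We want to find x such that P(X ≤ x) = 0.94.

This is the 94th percentile, which means 94% of values fall below this point.

Using the inverse CDF (quantile function):
x = F⁻¹(0.94) = 1.4209

Verification: P(X ≤ 1.4209) = 0.94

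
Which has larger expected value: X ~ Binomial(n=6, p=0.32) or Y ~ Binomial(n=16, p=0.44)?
Y has larger mean (7.0400 > 1.9200)

Compute the expected value for each distribution:

X ~ Binomial(n=6, p=0.32):
E[X] = 1.9200

Y ~ Binomial(n=16, p=0.44):
E[Y] = 7.0400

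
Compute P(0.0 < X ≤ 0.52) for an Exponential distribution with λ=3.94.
0.871111

We have X ~ Exponential(λ=3.94).

To find P(0.0 < X ≤ 0.52), we use:
P(0.0 < X ≤ 0.52) = P(X ≤ 0.52) - P(X ≤ 0.0)
                 = F(0.52) - F(0.0)
                 = 0.871111 - 0.000000
                 = 0.871111

So there's approximately a 87.1% chance that X falls in this range.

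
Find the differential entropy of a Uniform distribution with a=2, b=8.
1.7918 nats

We have X ~ Uniform(a=2, b=8).

The differential entropy measures the uncertainty or information content of the distribution.

For a Uniform distribution with a=2, b=8:
h(X) = 1.7918 nats

(In bits, this would be 2.5850 bits.)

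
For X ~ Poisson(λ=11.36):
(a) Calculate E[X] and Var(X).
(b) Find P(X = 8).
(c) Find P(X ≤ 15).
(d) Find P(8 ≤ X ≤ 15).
(a) E[X] = 11.3600, Var(X) = 11.3600
(b) P(X = 8) = 0.080153
(c) P(X ≤ 15) = 0.886931
(d) P(8 ≤ X ≤ 15) = 0.765504

We have X ~ Poisson(λ=11.36).

(a) Moments:
E[X] = 11.3600
Var(X) = 11.3600
σ = √Var(X) = 3.3705

(b) Point probability using PMF:
P(X = 8) = 0.080153

(c) Cumulative probability using CDF:
P(X ≤ 15) = F(15) = 0.886931

(d) Range probability:
P(8 ≤ X ≤ 15) = P(X ≤ 15) - P(X ≤ 7)
                   = F(15) - F(7)
                   = 0.886931 - 0.121427
                   = 0.765504

This means approximately 76.6% of outcomes fall in the interval [8, 15].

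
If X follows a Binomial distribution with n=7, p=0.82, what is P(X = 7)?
0.249285

We have X ~ Binomial(n=7, p=0.82).

For a Binomial distribution, the PMF gives us the probability of each outcome.

Using the PMF formula:
P(X = 7) = 0.249285

Rounded to 4 decimal places: 0.2493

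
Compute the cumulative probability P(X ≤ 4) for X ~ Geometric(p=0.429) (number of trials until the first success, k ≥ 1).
0.893697

We have X ~ Geometric(p=0.429) (number of trials until the first success, k ≥ 1).

The CDF gives us P(X ≤ k).

Using the CDF:
P(X ≤ 4) = 0.893697

This means there's approximately a 89.4% chance that X is at most 4.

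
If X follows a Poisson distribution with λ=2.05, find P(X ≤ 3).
0.847990

We have X ~ Poisson(λ=2.05).

The CDF gives us P(X ≤ k).

Using the CDF:
P(X ≤ 3) = 0.847990

This means there's approximately a 84.8% chance that X is at most 3.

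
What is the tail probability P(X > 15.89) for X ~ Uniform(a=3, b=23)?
0.355500

We have X ~ Uniform(a=3, b=23).

P(X > 15.89) = 1 - P(X ≤ 15.89)
                = 1 - F(15.89)
                = 1 - 0.644500
                = 0.355500

So there's approximately a 35.5% chance that X exceeds 15.89.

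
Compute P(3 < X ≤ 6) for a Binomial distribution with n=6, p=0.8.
0.901120

We have X ~ Binomial(n=6, p=0.8).

To find P(3 < X ≤ 6), we use:
P(3 < X ≤ 6) = P(X ≤ 6) - P(X ≤ 3)
                 = F(6) - F(3)
                 = 1.000000 - 0.098880
                 = 0.901120

So there's approximately a 90.1% chance that X falls in this range.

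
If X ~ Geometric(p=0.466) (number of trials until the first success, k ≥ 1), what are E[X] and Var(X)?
E[X] = 2.1459, Var(X) = 2.4591

We have X ~ Geometric(p=0.466) (number of trials until the first success, k ≥ 1).

For a Geometric distribution with p=0.466 (number of trials until the first success, k ≥ 1):

Expected value:
E[X] = 2.1459

Variance:
Var(X) = 2.4591

Standard deviation:
σ = √Var(X) = 1.5681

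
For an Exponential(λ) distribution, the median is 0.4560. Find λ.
λ = 1.5201

For X ~ Exponential(λ), the CDF is F(x) = 1 - e^(-λx).
The median m satisfies F(m) = 0.5:
1 - e^(-λm) = 0.5
e^(-λm) = 0.5
λm = ln(2)
m = ln(2) / λ

Given m = 0.4560:
λ = ln(2) / 0.4560 = 0.693147 / 0.4560 = 1.5201

Verification: ln(2) / 1.5201 = 0.4560 ✓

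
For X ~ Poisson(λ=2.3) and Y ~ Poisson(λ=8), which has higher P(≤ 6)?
X has higher probability (P(X ≤ 6) = 0.9906 > P(Y ≤ 6) = 0.3134)

Compute P(≤ 6) for each distribution:

X ~ Poisson(λ=2.3):
P(X ≤ 6) = 0.9906

Y ~ Poisson(λ=8):
P(Y ≤ 6) = 0.3134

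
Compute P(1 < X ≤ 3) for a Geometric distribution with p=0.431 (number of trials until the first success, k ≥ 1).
0.384780

We have X ~ Geometric(p=0.431) (number of trials until the first success, k ≥ 1).

To find P(1 < X ≤ 3), we use:
P(1 < X ≤ 3) = P(X ≤ 3) - P(X ≤ 1)
                 = F(3) - F(1)
                 = 0.815780 - 0.431000
                 = 0.384780

So there's approximately a 38.5% chance that X falls in this range.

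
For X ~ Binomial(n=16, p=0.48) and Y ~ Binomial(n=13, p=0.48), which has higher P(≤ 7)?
Y has higher probability (P(Y ≤ 7) = 0.7576 > P(X ≤ 7) = 0.4657)

Compute P(≤ 7) for each distribution:

X ~ Binomial(n=16, p=0.48):
P(X ≤ 7) = 0.4657

Y ~ Binomial(n=13, p=0.48):
P(Y ≤ 7) = 0.7576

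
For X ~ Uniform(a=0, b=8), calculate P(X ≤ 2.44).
0.305000

We have X ~ Uniform(a=0, b=8).

The CDF gives us P(X ≤ k).

Using the CDF:
P(X ≤ 2.44) = 0.305000

This means there's approximately a 30.5% chance that X is at most 2.44.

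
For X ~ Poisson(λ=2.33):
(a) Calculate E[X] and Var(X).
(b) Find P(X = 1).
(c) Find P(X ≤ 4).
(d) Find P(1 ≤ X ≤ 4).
(a) E[X] = 2.3300, Var(X) = 2.3300
(b) P(X = 1) = 0.226699
(c) P(X ≤ 4) = 0.912703
(d) P(1 ≤ X ≤ 4) = 0.815408

We have X ~ Poisson(λ=2.33).

(a) Moments:
E[X] = 2.3300
Var(X) = 2.3300
σ = √Var(X) = 1.5264

(b) Point probability using PMF:
P(X = 1) = 0.226699

(c) Cumulative probability using CDF:
P(X ≤ 4) = F(4) = 0.912703

(d) Range probability:
P(1 ≤ X ≤ 4) = P(X ≤ 4) - P(X ≤ 0)
                   = F(4) - F(0)
                   = 0.912703 - 0.097296
                   = 0.815408

This means approximately 81.5% of outcomes fall in the interval [1, 4].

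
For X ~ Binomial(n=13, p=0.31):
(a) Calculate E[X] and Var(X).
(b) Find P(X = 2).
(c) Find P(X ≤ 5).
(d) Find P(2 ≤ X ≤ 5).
(a) E[X] = 4.0300, Var(X) = 2.7807
(b) P(X = 2) = 0.126520
(c) P(X ≤ 5) = 0.813321
(d) P(2 ≤ X ≤ 5) = 0.758350

We have X ~ Binomial(n=13, p=0.31).

(a) Moments:
E[X] = 4.0300
Var(X) = 2.7807
σ = √Var(X) = 1.6675

(b) Point probability using PMF:
P(X = 2) = 0.126520

(c) Cumulative probability using CDF:
P(X ≤ 5) = F(5) = 0.813321

(d) Range probability:
P(2 ≤ X ≤ 5) = P(X ≤ 5) - P(X ≤ 1)
                   = F(5) - F(1)
                   = 0.813321 - 0.054971
                   = 0.758350

This means approximately 75.8% of outcomes fall in the interval [2, 5].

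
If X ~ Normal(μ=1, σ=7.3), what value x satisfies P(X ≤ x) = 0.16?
-6.2595

We have X ~ Normal(μ=1, σ=7.3).

We want to find x such that P(X ≤ x) = 0.16.

This is the 16th percentile, which means 16% of values fall below this point.

Using the inverse CDF (quantile function):
x = F⁻¹(0.16) = -6.2595

Verification: P(X ≤ -6.2595) = 0.16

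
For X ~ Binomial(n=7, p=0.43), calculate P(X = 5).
0.100302

We have X ~ Binomial(n=7, p=0.43).

For a Binomial distribution, the PMF gives us the probability of each outcome.

Using the PMF formula:
P(X = 5) = 0.100302

Rounded to 4 decimal places: 0.1003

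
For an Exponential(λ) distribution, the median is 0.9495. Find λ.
λ = 0.7300

For X ~ Exponential(λ), the CDF is F(x) = 1 - e^(-λx).
The median m satisfies F(m) = 0.5:
1 - e^(-λm) = 0.5
e^(-λm) = 0.5
λm = ln(2)
m = ln(2) / λ

Given m = 0.9495:
λ = ln(2) / 0.9495 = 0.693147 / 0.9495 = 0.7300

Verification: ln(2) / 0.7300 = 0.9495 ✓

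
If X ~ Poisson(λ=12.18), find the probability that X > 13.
0.337601

We have X ~ Poisson(λ=12.18).

P(X > 13) = 1 - P(X ≤ 13)
                = 1 - F(13)
                = 1 - 0.662399
                = 0.337601

So there's approximately a 33.8% chance that X exceeds 13.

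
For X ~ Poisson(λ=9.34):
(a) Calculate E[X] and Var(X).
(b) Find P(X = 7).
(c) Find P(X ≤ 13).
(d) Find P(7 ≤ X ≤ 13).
(a) E[X] = 9.3400, Var(X) = 9.3400
(b) P(X = 7) = 0.108066
(c) P(X ≤ 13) = 0.907718
(d) P(7 ≤ X ≤ 13) = 0.730177

We have X ~ Poisson(λ=9.34).

(a) Moments:
E[X] = 9.3400
Var(X) = 9.3400
σ = √Var(X) = 3.0561

(b) Point probability using PMF:
P(X = 7) = 0.108066

(c) Cumulative probability using CDF:
P(X ≤ 13) = F(13) = 0.907718

(d) Range probability:
P(7 ≤ X ≤ 13) = P(X ≤ 13) - P(X ≤ 6)
                   = F(13) - F(6)
                   = 0.907718 - 0.177540
                   = 0.730177

This means approximately 73.0% of outcomes fall in the interval [7, 13].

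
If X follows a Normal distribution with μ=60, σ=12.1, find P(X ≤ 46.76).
0.136930

We have X ~ Normal(μ=60, σ=12.1).

The CDF gives us P(X ≤ k).

Using the CDF:
P(X ≤ 46.76) = 0.136930

This means there's approximately a 13.7% chance that X is at most 46.76.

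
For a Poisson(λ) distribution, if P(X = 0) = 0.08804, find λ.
λ = 2.4300

For a Poisson(λ) distribution, the PMF at 0 is:
P(X = 0) = λ^0 e^(-λ) / 0! = e^(-λ)

Given P(X = 0) = 0.08804:
e^(-λ) = 0.08804
-λ = ln(0.08804)
λ = -ln(0.08804) = 2.4300

Verification: e^(-2.4300) = 0.08804 ✓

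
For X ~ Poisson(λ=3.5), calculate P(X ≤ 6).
0.934712

We have X ~ Poisson(λ=3.5).

The CDF gives us P(X ≤ k).

Using the CDF:
P(X ≤ 6) = 0.934712

This means there's approximately a 93.5% chance that X is at most 6.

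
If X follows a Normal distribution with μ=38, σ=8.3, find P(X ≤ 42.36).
0.700313

We have X ~ Normal(μ=38, σ=8.3).

The CDF gives us P(X ≤ k).

Using the CDF:
P(X ≤ 42.36) = 0.700313

This means there's approximately a 70.0% chance that X is at most 42.36.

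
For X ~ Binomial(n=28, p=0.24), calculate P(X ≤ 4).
0.162996

We have X ~ Binomial(n=28, p=0.24).

The CDF gives us P(X ≤ k).

Using the CDF:
P(X ≤ 4) = 0.162996

This means there's approximately a 16.3% chance that X is at most 4.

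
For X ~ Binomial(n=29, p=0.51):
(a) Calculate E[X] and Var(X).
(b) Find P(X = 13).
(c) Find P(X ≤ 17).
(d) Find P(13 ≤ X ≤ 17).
(a) E[X] = 14.7900, Var(X) = 7.2471
(b) P(X = 13) = 0.118356
(c) P(X ≤ 17) = 0.842933
(d) P(13 ≤ X ≤ 17) = 0.645332

We have X ~ Binomial(n=29, p=0.51).

(a) Moments:
E[X] = 14.7900
Var(X) = 7.2471
σ = √Var(X) = 2.6920

(b) Point probability using PMF:
P(X = 13) = 0.118356

(c) Cumulative probability using CDF:
P(X ≤ 17) = F(17) = 0.842933

(d) Range probability:
P(13 ≤ X ≤ 17) = P(X ≤ 17) - P(X ≤ 12)
                   = F(17) - F(12)
                   = 0.842933 - 0.197602
                   = 0.645332

This means approximately 64.5% of outcomes fall in the interval [13, 17].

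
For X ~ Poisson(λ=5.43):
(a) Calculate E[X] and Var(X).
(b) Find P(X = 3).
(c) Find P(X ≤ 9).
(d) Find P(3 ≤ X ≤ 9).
(a) E[X] = 5.4300, Var(X) = 5.4300
(b) P(X = 3) = 0.116958
(c) P(X ≤ 9) = 0.949773
(d) P(3 ≤ X ≤ 9) = 0.856972

We have X ~ Poisson(λ=5.43).

(a) Moments:
E[X] = 5.4300
Var(X) = 5.4300
σ = √Var(X) = 2.3302

(b) Point probability using PMF:
P(X = 3) = 0.116958

(c) Cumulative probability using CDF:
P(X ≤ 9) = F(9) = 0.949773

(d) Range probability:
P(3 ≤ X ≤ 9) = P(X ≤ 9) - P(X ≤ 2)
                   = F(9) - F(2)
                   = 0.949773 - 0.092801
                   = 0.856972

This means approximately 85.7% of outcomes fall in the interval [3, 9].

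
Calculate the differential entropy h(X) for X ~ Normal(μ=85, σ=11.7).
3.8785 nats

We have X ~ Normal(μ=85, σ=11.7).

The differential entropy measures the uncertainty or information content of the distribution.

For a Normal distribution with μ=85, σ=11.7:
h(X) = 3.8785 nats

(In bits, this would be 5.5955 bits.)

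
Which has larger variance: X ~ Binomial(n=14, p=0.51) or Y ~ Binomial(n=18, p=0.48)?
Y has larger variance (4.4928 > 3.4986)

Compute the variance for each distribution:

X ~ Binomial(n=14, p=0.51):
Var(X) = 3.4986

Y ~ Binomial(n=18, p=0.48):
Var(Y) = 4.4928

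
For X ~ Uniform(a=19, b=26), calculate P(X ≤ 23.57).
0.652857

We have X ~ Uniform(a=19, b=26).

The CDF gives us P(X ≤ k).

Using the CDF:
P(X ≤ 23.57) = 0.652857

This means there's approximately a 65.3% chance that X is at most 23.57.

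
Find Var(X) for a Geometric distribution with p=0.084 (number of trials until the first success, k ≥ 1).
129.8186

We have X ~ Geometric(p=0.084) (number of trials until the first success, k ≥ 1).

For a Geometric distribution with p=0.084 (number of trials until the first success, k ≥ 1):
Var(X) = 129.8186

The variance measures the spread of the distribution around the mean.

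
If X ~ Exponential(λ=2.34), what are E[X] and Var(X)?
E[X] = 0.4274, Var(X) = 0.1826

We have X ~ Exponential(λ=2.34).

For an Exponential distribution with λ=2.34:

Expected value:
E[X] = 0.4274

Variance:
Var(X) = 0.1826

Standard deviation:
σ = √Var(X) = 0.4274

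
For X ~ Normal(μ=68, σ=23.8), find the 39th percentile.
61.3522

We have X ~ Normal(μ=68, σ=23.8).

We want to find x such that P(X ≤ x) = 0.39.

This is the 39th percentile, which means 39% of values fall below this point.

Using the inverse CDF (quantile function):
x = F⁻¹(0.39) = 61.3522

Verification: P(X ≤ 61.3522) = 0.39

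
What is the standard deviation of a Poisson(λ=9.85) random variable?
3.1385

We have X ~ Poisson(λ=9.85).

For a Poisson distribution with λ=9.85:
σ = √Var(X) = 3.1385

The standard deviation is the square root of the variance.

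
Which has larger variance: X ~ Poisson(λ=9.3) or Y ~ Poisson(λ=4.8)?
X has larger variance (9.3000 > 4.8000)

Compute the variance for each distribution:

X ~ Poisson(λ=9.3):
Var(X) = 9.3000

Y ~ Poisson(λ=4.8):
Var(Y) = 4.8000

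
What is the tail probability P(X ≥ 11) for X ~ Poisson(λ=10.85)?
0.522088

We have X ~ Poisson(λ=10.85).

For discrete distributions, P(X ≥ 11) = 1 - P(X ≤ 10).

P(X ≤ 10) = 0.477912
P(X ≥ 11) = 1 - 0.477912 = 0.522088

So there's approximately a 52.2% chance that X is at least 11.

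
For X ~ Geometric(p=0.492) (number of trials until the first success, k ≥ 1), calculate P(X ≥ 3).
0.258064

We have X ~ Geometric(p=0.492) (number of trials until the first success, k ≥ 1).

For discrete distributions, P(X ≥ 3) = 1 - P(X ≤ 2).

P(X ≤ 2) = 0.741936
P(X ≥ 3) = 1 - 0.741936 = 0.258064

So there's approximately a 25.8% chance that X is at least 3.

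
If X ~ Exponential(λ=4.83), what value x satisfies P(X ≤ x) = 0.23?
0.0541

We have X ~ Exponential(λ=4.83).

We want to find x such that P(X ≤ x) = 0.23.

This is the 23rd percentile, which means 23% of values fall below this point.

Using the inverse CDF (quantile function):
x = F⁻¹(0.23) = 0.0541

Verification: P(X ≤ 0.0541) = 0.23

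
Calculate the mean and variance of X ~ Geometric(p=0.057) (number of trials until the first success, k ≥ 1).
E[X] = 17.5439, Var(X) = 290.2432

We have X ~ Geometric(p=0.057) (number of trials until the first success, k ≥ 1).

For a Geometric distribution with p=0.057 (number of trials until the first success, k ≥ 1):

Expected value:
E[X] = 17.5439

Variance:
Var(X) = 290.2432

Standard deviation:
σ = √Var(X) = 17.0365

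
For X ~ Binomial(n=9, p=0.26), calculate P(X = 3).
0.242432

We have X ~ Binomial(n=9, p=0.26).

For a Binomial distribution, the PMF gives us the probability of each outcome.

Using the PMF formula:
P(X = 3) = 0.242432

Rounded to 4 decimal places: 0.2424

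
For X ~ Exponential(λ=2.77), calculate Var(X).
0.1303

We have X ~ Exponential(λ=2.77).

For an Exponential distribution with λ=2.77:
Var(X) = 0.1303

The variance measures the spread of the distribution around the mean.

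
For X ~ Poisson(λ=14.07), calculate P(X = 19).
0.041876

We have X ~ Poisson(λ=14.07).

For a Poisson distribution, the PMF gives us the probability of each outcome.

Using the PMF formula:
P(X = 19) = 0.041876

Rounded to 4 decimal places: 0.0419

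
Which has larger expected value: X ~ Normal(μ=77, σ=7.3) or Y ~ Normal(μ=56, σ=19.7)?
X has larger mean (77.0000 > 56.0000)

Compute the expected value for each distribution:

X ~ Normal(μ=77, σ=7.3):
E[X] = 77.0000

Y ~ Normal(μ=56, σ=19.7):
E[Y] = 56.0000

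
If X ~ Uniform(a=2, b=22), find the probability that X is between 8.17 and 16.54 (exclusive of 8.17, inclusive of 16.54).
0.418500

We have X ~ Uniform(a=2, b=22).

To find P(8.17 < X ≤ 16.54), we use:
P(8.17 < X ≤ 16.54) = P(X ≤ 16.54) - P(X ≤ 8.17)
                 = F(16.54) - F(8.17)
                 = 0.727000 - 0.308500
                 = 0.418500

So there's approximately a 41.9% chance that X falls in this range.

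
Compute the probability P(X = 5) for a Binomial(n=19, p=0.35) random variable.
0.146768

We have X ~ Binomial(n=19, p=0.35).

For a Binomial distribution, the PMF gives us the probability of each outcome.

Using the PMF formula:
P(X = 5) = 0.146768

Rounded to 4 decimal places: 0.1468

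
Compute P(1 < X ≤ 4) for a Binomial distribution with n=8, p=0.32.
0.707211

We have X ~ Binomial(n=8, p=0.32).

To find P(1 < X ≤ 4), we use:
P(1 < X ≤ 4) = P(X ≤ 4) - P(X ≤ 1)
                 = F(4) - F(1)
                 = 0.925036 - 0.217825
                 = 0.707211

So there's approximately a 70.7% chance that X falls in this range.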